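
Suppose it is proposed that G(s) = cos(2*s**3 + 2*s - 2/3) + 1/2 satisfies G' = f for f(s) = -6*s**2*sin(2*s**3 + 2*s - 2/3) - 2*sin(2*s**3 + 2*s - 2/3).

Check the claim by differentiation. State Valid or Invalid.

d/ds[G] = -6*s**2*sin(2*s**3 + 2*s - 2/3) - 2*sin(2*s**3 + 2*s - 2/3)
This equals f(s) exactly, so the claim holds.

Valid: G'(s) = f(s).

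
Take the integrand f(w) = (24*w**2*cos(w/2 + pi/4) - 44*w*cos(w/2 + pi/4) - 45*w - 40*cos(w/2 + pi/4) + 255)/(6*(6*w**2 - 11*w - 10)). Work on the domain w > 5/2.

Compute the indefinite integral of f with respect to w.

Since d/dw undoes antidifferentiation here, F'(w) = f(w) is required of F(w).
Check: d/dw[(15*log(2*w - 5) - 30*log(3*w + 2) + 16*sin(w/2 + pi/4))/12] = (24*w**2*cos(w/2 + pi/4) - 44*w*cos(w/2 + pi/4) - 45*w - 40*cos(w/2 + pi/4) + 255)/(36*w**2 - 66*w - 60), which equals f(w).

F(w) = (15*log(2*w - 5) - 30*log(3*w + 2) + 16*sin(w/2 + pi/4))/12 + C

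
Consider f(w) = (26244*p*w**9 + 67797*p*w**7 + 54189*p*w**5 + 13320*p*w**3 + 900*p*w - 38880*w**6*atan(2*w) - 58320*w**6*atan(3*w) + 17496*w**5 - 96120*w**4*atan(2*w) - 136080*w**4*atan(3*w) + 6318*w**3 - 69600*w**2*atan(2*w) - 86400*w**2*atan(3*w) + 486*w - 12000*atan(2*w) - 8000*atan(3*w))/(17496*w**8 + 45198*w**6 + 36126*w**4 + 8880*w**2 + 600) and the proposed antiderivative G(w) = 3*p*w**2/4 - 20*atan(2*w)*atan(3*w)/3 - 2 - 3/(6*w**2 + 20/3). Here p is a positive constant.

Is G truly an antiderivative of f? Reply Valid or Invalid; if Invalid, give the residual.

Valid - the claim checks out under differentiation.

d/dw[G] = (26244*p*w**9 + 67797*p*w**7 + 54189*p*w**5 + 13320*p*w**3 + 900*p*w - 38880*w**6*atan(2*w) - 58320*w**6*atan(3*w) + 17496*w**5 - 96120*w**4*atan(2*w) - 136080*w**4*atan(3*w) + 6318*w**3 - 69600*w**2*atan(2*w) - 86400*w**2*atan(3*w) + 486*w - 12000*atan(2*w) - 8000*atan(3*w))/(17496*w**8 + 45198*w**6 + 36126*w**4 + 8880*w**2 + 600)
This equals f(w) exactly, so the claim holds.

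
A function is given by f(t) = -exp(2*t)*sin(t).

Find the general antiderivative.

F(t) = (-2*sin(t) + cos(t))*exp(2*t)/5 + C

Check any antiderivative F(t) by computing F'(t) and comparing it with f(t).
Check: d/dt[(-2*sin(t) + cos(t))*exp(2*t)/5] = -exp(2*t)*sin(t) = f(t).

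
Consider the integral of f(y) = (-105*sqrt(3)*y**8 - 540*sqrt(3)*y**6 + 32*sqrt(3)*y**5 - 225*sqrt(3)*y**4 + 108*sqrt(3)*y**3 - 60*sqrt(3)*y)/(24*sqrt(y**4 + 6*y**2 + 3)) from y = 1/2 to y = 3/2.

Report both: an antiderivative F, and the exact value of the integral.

Antiderivative: F(y) = -sqrt(3)*sqrt(y**4 + 6*y**2 + 3)*(15*y**5 - 8*y**2 + 18)/24; value = -3645*sqrt(115)/1024 + 527*sqrt(219)/3072

f has the shape u'v + uv' for u = -3*sqrt(y**4/3 + 2*y**2 + 1)/4 and v = 5*y**5/2 - 4*y**2/3 + 3 — it is the derivative of the product u*v.
F(y) = -sqrt(3)*sqrt(y**4 + 6*y**2 + 3)*(15*y**5 - 8*y**2 + 18)/24 is an antiderivative of f.
Check: d/dy[-sqrt(3)*sqrt(y**4 + 6*y**2 + 3)*(15*y**5 - 8*y**2 + 18)/24] = (-105*sqrt(3)*y**8 - 540*sqrt(3)*y**6 + 32*sqrt(3)*y**5 - 225*sqrt(3)*y**4 + 108*sqrt(3)*y**3 - 60*sqrt(3)*y)/(24*sqrt(y**4 + 6*y**2 + 3)) = f(y).
F(3/2) = -3645*sqrt(115)/1024; F(1/2) = -527*sqrt(219)/3072.
Integral = F(3/2) - F(1/2) = -3645*sqrt(115)/1024 + 527*sqrt(219)/3072.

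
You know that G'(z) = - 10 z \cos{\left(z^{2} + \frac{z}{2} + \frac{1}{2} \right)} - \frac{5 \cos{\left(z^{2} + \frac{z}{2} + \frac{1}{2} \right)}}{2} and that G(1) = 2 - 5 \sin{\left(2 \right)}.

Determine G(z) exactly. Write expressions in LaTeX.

The substitution u = z^{2} + \frac{z}{2} + \frac{1}{2} works: G'(z) is exactly (dG/du)*(du/dz) for that inner function.
A general antiderivative is - 5 \sin{\left(z^{2} + \frac{z}{2} + \frac{1}{2} \right)} + C.
The condition gives C = 2 - 5 \sin{\left(2 \right)} - (- 5 \sin{\left(2 \right)}) = 2.
So G(z) = 2 - 5 \sin{\left(z^{2} + \frac{z}{2} + \frac{1}{2} \right)}.
Check: d/dz[2 - 5 \sin{\left(z^{2} + \frac{z}{2} + \frac{1}{2} \right)}] = - 10 z \cos{\left(z^{2} + \frac{z}{2} + \frac{1}{2} \right)} - \frac{5 \cos{\left(z^{2} + \frac{z}{2} + \frac{1}{2} \right)}}{2} = G'(z).

G(z) = 2 - 5 \sin{\left(z^{2} + \frac{z}{2} + \frac{1}{2} \right)}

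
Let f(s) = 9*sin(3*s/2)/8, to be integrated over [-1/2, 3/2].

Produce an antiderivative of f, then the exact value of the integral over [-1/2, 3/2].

Antiderivative: F(s) = -3*cos(3*s/2)/4; value = -3*cos(9/4)/4 + 3*cos(3/4)/4

An antiderivative F(s) passes only if d/ds[F] lands on f(s) exactly.
F(s) = -3*cos(3*s/2)/4 is an antiderivative of f.
Check: d/ds[-3*cos(3*s/2)/4] = 9*sin(3*s/2)/8 = f(s).
F(3/2) = -3*cos(9/4)/4; F(-1/2) = -3*cos(3/4)/4.
Integral = F(3/2) - F(-1/2) = -3*cos(9/4)/4 + 3*cos(3/4)/4.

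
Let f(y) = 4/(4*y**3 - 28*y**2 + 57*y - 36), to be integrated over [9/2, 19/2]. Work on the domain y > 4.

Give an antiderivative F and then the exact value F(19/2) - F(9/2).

Antiderivative: F(y) = 4*log(y - 4)/25 - 4*log(y - 3/2)/25 + 4/(10*y - 15); value = -4*log(8)/25 - 1/12 + 4*log(2)/25 + 4*log(3)/25 + 4*log(11/2)/25

Factor the denominator ((y - 4)*(2*y - 3)**2) and decompose: f = -8/(25*(2*y - 3)) - 8/(5*(2*y - 3)**2) + 4/(25*(y - 4)); each piece integrates to a log, atan, or power term.
F(y) = 4*log(y - 4)/25 - 4*log(y - 3/2)/25 + 4/(10*y - 15) is an antiderivative of f.
Check: d/dy[4*log(y - 4)/25 - 4*log(y - 3/2)/25 + 4/(10*y - 15)] = 4/(4*y**3 - 28*y**2 + 57*y - 36) = f(y).
F(19/2) = -4*log(8)/25 + 1/20 + 4*log(11/2)/25; F(9/2) = -4*log(3)/25 - 4*log(2)/25 + 2/15.
Integral = F(19/2) - F(9/2) = -4*log(8)/25 - 1/12 + 4*log(2)/25 + 4*log(3)/25 + 4*log(11/2)/25.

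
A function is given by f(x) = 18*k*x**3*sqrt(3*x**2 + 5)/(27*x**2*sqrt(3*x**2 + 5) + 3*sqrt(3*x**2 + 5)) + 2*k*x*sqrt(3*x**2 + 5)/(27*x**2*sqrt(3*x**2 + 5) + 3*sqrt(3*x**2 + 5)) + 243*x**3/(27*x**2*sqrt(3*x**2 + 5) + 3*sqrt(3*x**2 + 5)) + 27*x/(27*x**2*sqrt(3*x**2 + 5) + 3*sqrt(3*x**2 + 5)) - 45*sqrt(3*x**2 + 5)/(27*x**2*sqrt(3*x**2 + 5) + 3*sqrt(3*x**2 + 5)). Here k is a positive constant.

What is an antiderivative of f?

An antiderivative is F(x) = k*x**2/3 + 3*sqrt(3*x**2 + 5) - 5*atan(3*x).

Integrate term by term and add the pieces.
Check: d/dx[k*x**2/3 + 3*sqrt(3*x**2 + 5) - 5*atan(3*x)] = (18*k*x**3*sqrt(3*x**2 + 5) + 2*k*x*sqrt(3*x**2 + 5) + 243*x**3 + 27*x - 45*sqrt(3*x**2 + 5))/(27*x**2*sqrt(3*x**2 + 5) + 3*sqrt(3*x**2 + 5)), which equals f(x).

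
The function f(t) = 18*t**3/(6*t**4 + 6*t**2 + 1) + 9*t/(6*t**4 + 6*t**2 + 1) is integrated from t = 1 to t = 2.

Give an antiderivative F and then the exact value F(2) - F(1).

Antiderivative: F(t) = 3*log(2*t**4 + 2*t**2 + 1/3)/4; value = -3*log(13/3)/4 + 3*log(121/3)/4

f matches the chain-rule pattern g'(h)*h' with inner function h(t) = 2*t**4 + 2*t**2 + 1/3; substituting u = h(t) collapses the integral.
F(t) = 3*log(2*t**4 + 2*t**2 + 1/3)/4 is an antiderivative of f.
Check: d/dt[3*log(2*t**4 + 2*t**2 + 1/3)/4] = (18*t**3 + 9*t)/(6*t**4 + 6*t**2 + 1), which equals f(t).
F(2) = 3*log(121/3)/4; F(1) = 3*log(13/3)/4.
Integral = F(2) - F(1) = -3*log(13/3)/4 + 3*log(121/3)/4.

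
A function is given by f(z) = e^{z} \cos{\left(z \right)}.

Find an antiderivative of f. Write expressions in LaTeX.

An antiderivative is F(z) = \frac{\left(\sin{\left(z \right)} + \cos{\left(z \right)}\right) e^{z}}{2}.

An antiderivative F(z) passes only if d/dz[F] lands on f(z) exactly.
Check: d/dz[\frac{\left(\sin{\left(z \right)} + \cos{\left(z \right)}\right) e^{z}}{2}] = e^{z} \cos{\left(z \right)} = f(z).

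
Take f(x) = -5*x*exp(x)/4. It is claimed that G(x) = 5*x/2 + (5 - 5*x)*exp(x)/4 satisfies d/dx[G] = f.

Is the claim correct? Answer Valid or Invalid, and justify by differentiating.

d/dx[G] = -5*x*exp(x)/4 + 5/2
d/dx[G] - f(x) = 5/2 != 0.

Invalid: d/dx[G] - f = 5/2, which is not 0.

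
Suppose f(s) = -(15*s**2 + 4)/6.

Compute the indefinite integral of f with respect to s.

Whatever form F(s) takes, F'(s) = f(s) is non-negotiable.
Check: d/ds[-s*(5*s**2 + 4)/6] = -5*s**2/2 - 2/3, which equals f(s).

F(s) = -s*(5*s**2 + 4)/6 + C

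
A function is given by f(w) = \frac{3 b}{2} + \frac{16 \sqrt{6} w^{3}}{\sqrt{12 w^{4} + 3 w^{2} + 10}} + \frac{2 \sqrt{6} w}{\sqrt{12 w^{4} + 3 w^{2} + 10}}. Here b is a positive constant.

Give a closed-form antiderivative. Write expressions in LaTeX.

An antiderivative is F(w) = \frac{9 b w + 4 \sqrt{6} \sqrt{12 w^{4} + 3 w^{2} + 10}}{6}.

The integrand splits into summands that can be handled one at a time.
Check: d/dw[\frac{9 b w + 4 \sqrt{6} \sqrt{12 w^{4} + 3 w^{2} + 10}}{6}] = \frac{3 b \sqrt{12 w^{4} + 3 w^{2} + 10} + 32 \sqrt{6} w^{3} + 4 \sqrt{6} w}{2 \sqrt{12 w^{4} + 3 w^{2} + 10}}, which equals f(w).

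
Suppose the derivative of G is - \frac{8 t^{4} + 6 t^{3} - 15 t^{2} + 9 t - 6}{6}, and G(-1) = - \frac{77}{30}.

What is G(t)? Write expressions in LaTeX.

A first test for any G(t): its t-derivative must equal the given G'(t).
A general antiderivative is - \frac{4 t^{5}}{15} - \frac{t^{4}}{4} + \frac{5 t^{3}}{6} - \frac{3 t^{2}}{4} + t + C.
The condition gives C = - \frac{77}{30} - (- \frac{77}{30}) = 0.
So G(t) = \frac{t \left(- 16 t^{4} - 15 t^{3} + 50 t^{2} - 45 t + 60\right)}{60}.
Check: d/dt[\frac{t \left(- 16 t^{4} - 15 t^{3} + 50 t^{2} - 45 t + 60\right)}{60}] = - \frac{4 t^{4}}{3} - t^{3} + \frac{5 t^{2}}{2} - \frac{3 t}{2} + 1, which equals G'(t).

G(t) = \frac{t \left(- 16 t^{4} - 15 t^{3} + 50 t^{2} - 45 t + 60\right)}{60}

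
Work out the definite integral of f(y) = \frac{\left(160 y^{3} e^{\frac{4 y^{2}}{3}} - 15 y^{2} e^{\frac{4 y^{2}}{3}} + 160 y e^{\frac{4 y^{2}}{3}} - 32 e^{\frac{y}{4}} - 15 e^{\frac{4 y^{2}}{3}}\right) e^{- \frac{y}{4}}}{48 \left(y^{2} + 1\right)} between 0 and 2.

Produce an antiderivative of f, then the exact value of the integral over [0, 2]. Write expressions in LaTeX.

A first test for any F(y): its y-derivative must equal f(y) identically.
F(y) = - \frac{2 \operatorname{atan}{\left(y \right)}}{3} + \frac{5 e^{- \frac{y}{4}} e^{\frac{4 y^{2}}{3}}}{4} is an antiderivative of f.
Check: d/dy[- \frac{2 \operatorname{atan}{\left(y \right)}}{3} + \frac{5 e^{- \frac{y}{4}} e^{\frac{4 y^{2}}{3}}}{4}] = \frac{160 y^{3} e^{\frac{4 y^{2}}{3}} - 15 y^{2} e^{\frac{4 y^{2}}{3}} + 160 y e^{\frac{4 y^{2}}{3}} - 32 e^{\frac{y}{4}} - 15 e^{\frac{4 y^{2}}{3}}}{48 y^{2} e^{\frac{y}{4}} + 48 e^{\frac{y}{4}}}, which equals f(y).
F(2) = - \frac{2 \operatorname{atan}{\left(2 \right)}}{3} + \frac{5 e^{\frac{29}{6}}}{4}; F(0) = \frac{5}{4}.
Integral = F(2) - F(0) = - \frac{5}{4} - \frac{2 \operatorname{atan}{\left(2 \right)}}{3} + \frac{5 e^{\frac{29}{6}}}{4}.

Antiderivative: F(y) = - \frac{2 \operatorname{atan}{\left(y \right)}}{3} + \frac{5 e^{- \frac{y}{4}} e^{\frac{4 y^{2}}{3}}}{4}; value = - \frac{5}{4} - \frac{2 \operatorname{atan}{\left(2 \right)}}{3} + \frac{5 e^{\frac{29}{6}}}{4}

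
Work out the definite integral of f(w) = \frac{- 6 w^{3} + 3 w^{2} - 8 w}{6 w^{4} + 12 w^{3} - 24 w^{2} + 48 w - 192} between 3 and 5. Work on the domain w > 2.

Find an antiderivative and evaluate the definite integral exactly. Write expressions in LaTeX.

Antiderivative: F(w) = - \frac{13 \log{\left(w - 2 \right)}}{72} - \frac{29 \log{\left(w + 4 \right)}}{45} - \frac{7 \log{\left(w^{2} + 4 \right)}}{80} + \frac{17 \operatorname{atan}{\left(\frac{w}{2} \right)}}{120}; value = - \frac{29 \log{\left(9 \right)}}{45} - \frac{7 \log{\left(29 \right)}}{80} - \frac{13 \log{\left(3 \right)}}{72} - \frac{17 \operatorname{atan}{\left(\frac{3}{2} \right)}}{120} + \frac{17 \operatorname{atan}{\left(\frac{5}{2} \right)}}{120} + \frac{7 \log{\left(13 \right)}}{80} + \frac{29 \log{\left(7 \right)}}{45}

The denominator factors as 6 \left(w - 2\right) \left(w + 4\right) \left(w^{2} + 4\right); partial fractions split f into directly integrable pieces: - \frac{21 w - 34}{120 \left(w^{2} + 4\right)} - \frac{29}{45 \left(w + 4\right)} - \frac{13}{72 \left(w - 2\right)}.
F(w) = - \frac{13 \log{\left(w - 2 \right)}}{72} - \frac{29 \log{\left(w + 4 \right)}}{45} - \frac{7 \log{\left(w^{2} + 4 \right)}}{80} + \frac{17 \operatorname{atan}{\left(\frac{w}{2} \right)}}{120} is an antiderivative of f.
Check: d/dw[- \frac{13 \log{\left(w - 2 \right)}}{72} - \frac{29 \log{\left(w + 4 \right)}}{45} - \frac{7 \log{\left(w^{2} + 4 \right)}}{80} + \frac{17 \operatorname{atan}{\left(\frac{w}{2} \right)}}{120}] = \frac{- 6 w^{3} + 3 w^{2} - 8 w}{6 w^{4} + 12 w^{3} - 24 w^{2} + 48 w - 192} = f(w).
F(5) = - \frac{29 \log{\left(9 \right)}}{45} - \frac{7 \log{\left(29 \right)}}{80} - \frac{13 \log{\left(3 \right)}}{72} + \frac{17 \operatorname{atan}{\left(\frac{5}{2} \right)}}{120}; F(3) = - \frac{29 \log{\left(7 \right)}}{45} - \frac{7 \log{\left(13 \right)}}{80} + \frac{17 \operatorname{atan}{\left(\frac{3}{2} \right)}}{120}.
Integral = F(5) - F(3) = - \frac{29 \log{\left(9 \right)}}{45} - \frac{7 \log{\left(29 \right)}}{80} - \frac{13 \log{\left(3 \right)}}{72} - \frac{17 \operatorname{atan}{\left(\frac{3}{2} \right)}}{120} + \frac{17 \operatorname{atan}{\left(\frac{5}{2} \right)}}{120} + \frac{7 \log{\left(13 \right)}}{80} + \frac{29 \log{\left(7 \right)}}{45}.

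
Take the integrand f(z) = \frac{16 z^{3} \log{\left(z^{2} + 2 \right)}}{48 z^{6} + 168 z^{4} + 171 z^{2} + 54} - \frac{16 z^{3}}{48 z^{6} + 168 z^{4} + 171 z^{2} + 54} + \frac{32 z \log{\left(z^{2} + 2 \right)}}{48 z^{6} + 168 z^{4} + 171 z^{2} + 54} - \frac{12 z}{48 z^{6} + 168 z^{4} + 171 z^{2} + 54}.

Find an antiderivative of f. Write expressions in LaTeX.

An antiderivative is F(z) = - \frac{2 \log{\left(z^{2} + 2 \right)}}{12 z^{2} + 9}.

f has the shape u'v + uv' for u = - \frac{2}{3 \left(4 z^{2} + 3\right)} and v = \log{\left(z^{2} + 2 \right)} — it is the derivative of the product u*v.
Check: d/dz[- \frac{2 \log{\left(z^{2} + 2 \right)}}{12 z^{2} + 9}] = \frac{16 z^{3} \log{\left(z^{2} + 2 \right)} - 16 z^{3} + 32 z \log{\left(z^{2} + 2 \right)} - 12 z}{48 z^{6} + 168 z^{4} + 171 z^{2} + 54}, which equals f(z).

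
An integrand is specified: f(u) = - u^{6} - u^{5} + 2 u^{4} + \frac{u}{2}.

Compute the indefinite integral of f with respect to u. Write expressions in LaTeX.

F(u) = - \frac{u^{7}}{7} - \frac{u^{6}}{6} + \frac{2 u^{5}}{5} + \frac{u^{2}}{4} + C

The integrand splits into summands that can be handled one at a time.
Check: d/du[- \frac{u^{7}}{7} - \frac{u^{6}}{6} + \frac{2 u^{5}}{5} + \frac{u^{2}}{4}] = - u^{6} - u^{5} + 2 u^{4} + \frac{u}{2} = f(u).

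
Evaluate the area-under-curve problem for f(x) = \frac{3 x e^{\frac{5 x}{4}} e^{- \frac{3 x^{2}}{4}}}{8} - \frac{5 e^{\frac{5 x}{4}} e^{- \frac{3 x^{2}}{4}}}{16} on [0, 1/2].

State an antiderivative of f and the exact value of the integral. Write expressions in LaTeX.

Antiderivative: F(x) = - \frac{e^{\frac{5 x}{4}} e^{- \frac{3 x^{2}}{4}}}{4}; value = \frac{1}{4} - \frac{e^{\frac{7}{16}}}{4}

The substitution u = - \frac{3 x^{2}}{4} + \frac{5 x}{4} works: f is exactly (dF/du)*(du/dx) for that inner function.
F(x) = - \frac{e^{\frac{5 x}{4}} e^{- \frac{3 x^{2}}{4}}}{4} is an antiderivative of f.
Check: d/dx[- \frac{e^{\frac{5 x}{4}} e^{- \frac{3 x^{2}}{4}}}{4}] = \frac{\left(6 x e^{\frac{5 x}{4}} - 5 e^{\frac{5 x}{4}}\right) e^{- \frac{3 x^{2}}{4}}}{16}, which equals f(x).
F(1/2) = - \frac{e^{\frac{7}{16}}}{4}; F(0) = - \frac{1}{4}.
Integral = F(1/2) - F(0) = \frac{1}{4} - \frac{e^{\frac{7}{16}}}{4}.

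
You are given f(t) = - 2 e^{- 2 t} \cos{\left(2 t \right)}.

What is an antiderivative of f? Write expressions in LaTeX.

An antiderivative is F(t) = \frac{\left(- \sin{\left(2 t \right)} + \cos{\left(2 t \right)}\right) e^{- 2 t}}{2}.

A candidate is checked by its d/dt: the result must match f(t).
Check: d/dt[\frac{\left(- \sin{\left(2 t \right)} + \cos{\left(2 t \right)}\right) e^{- 2 t}}{2}] = - 2 e^{- 2 t} \cos{\left(2 t \right)} = f(t).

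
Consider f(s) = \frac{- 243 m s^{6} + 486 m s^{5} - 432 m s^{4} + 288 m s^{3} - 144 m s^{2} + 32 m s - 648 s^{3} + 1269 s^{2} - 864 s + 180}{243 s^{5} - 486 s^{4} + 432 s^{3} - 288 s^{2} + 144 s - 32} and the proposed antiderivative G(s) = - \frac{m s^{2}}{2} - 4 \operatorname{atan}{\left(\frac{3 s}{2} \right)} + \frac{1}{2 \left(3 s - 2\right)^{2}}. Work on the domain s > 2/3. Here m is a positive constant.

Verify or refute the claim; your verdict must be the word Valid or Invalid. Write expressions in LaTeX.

Valid: G'(s) = f(s).

d/ds[G] = \frac{- 243 m s^{6} + 486 m s^{5} - 432 m s^{4} + 288 m s^{3} - 144 m s^{2} + 32 m s - 648 s^{3} + 1269 s^{2} - 864 s + 180}{243 s^{5} - 486 s^{4} + 432 s^{3} - 288 s^{2} + 144 s - 32}
This equals f(s) exactly, so the claim holds.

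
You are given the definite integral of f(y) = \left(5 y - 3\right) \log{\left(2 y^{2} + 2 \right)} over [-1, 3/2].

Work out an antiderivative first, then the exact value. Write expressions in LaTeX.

Antiderivative: F(y) = \frac{- 5 y^{2} + y \left(5 y - 6\right) \log{\left(2 y^{2} + 2 \right)} + 12 y + 5 \log{\left(y^{2} + 1 \right)} - 12 \operatorname{atan}{\left(y \right)}}{2}; value = - \frac{11 \log{\left(4 \right)}}{2} - 6 \operatorname{atan}{\left(\frac{3}{2} \right)} - \frac{3 \pi}{2} - \frac{5 \log{\left(2 \right)}}{2} + \frac{9 \log{\left(\frac{13}{2} \right)}}{8} + \frac{5 \log{\left(\frac{13}{4} \right)}}{2} + \frac{95}{8}

An antiderivative F(y) passes only if d/dy[F] lands on f(y) exactly.
F(y) = \frac{- 5 y^{2} + y \left(5 y - 6\right) \log{\left(2 y^{2} + 2 \right)} + 12 y + 5 \log{\left(y^{2} + 1 \right)} - 12 \operatorname{atan}{\left(y \right)}}{2} is an antiderivative of f.
Check: d/dy[\frac{- 5 y^{2} + y \left(5 y - 6\right) \log{\left(2 y^{2} + 2 \right)} + 12 y + 5 \log{\left(y^{2} + 1 \right)} - 12 \operatorname{atan}{\left(y \right)}}{2}] = 5 y \log{\left(y^{2} + 1 \right)} + 5 y \log{\left(2 \right)} - 3 \log{\left(y^{2} + 1 \right)} - 3 \log{\left(2 \right)}, which equals f(y).
F(3/2) = - 6 \operatorname{atan}{\left(\frac{3}{2} \right)} + \frac{9 \log{\left(\frac{13}{2} \right)}}{8} + \frac{5 \log{\left(\frac{13}{4} \right)}}{2} + \frac{27}{8}; F(-1) = - \frac{17}{2} + \frac{5 \log{\left(2 \right)}}{2} + \frac{3 \pi}{2} + \frac{11 \log{\left(4 \right)}}{2}.
Integral = F(3/2) - F(-1) = - \frac{11 \log{\left(4 \right)}}{2} - 6 \operatorname{atan}{\left(\frac{3}{2} \right)} - \frac{3 \pi}{2} - \frac{5 \log{\left(2 \right)}}{2} + \frac{9 \log{\left(\frac{13}{2} \right)}}{8} + \frac{5 \log{\left(\frac{13}{4} \right)}}{2} + \frac{95}{8}.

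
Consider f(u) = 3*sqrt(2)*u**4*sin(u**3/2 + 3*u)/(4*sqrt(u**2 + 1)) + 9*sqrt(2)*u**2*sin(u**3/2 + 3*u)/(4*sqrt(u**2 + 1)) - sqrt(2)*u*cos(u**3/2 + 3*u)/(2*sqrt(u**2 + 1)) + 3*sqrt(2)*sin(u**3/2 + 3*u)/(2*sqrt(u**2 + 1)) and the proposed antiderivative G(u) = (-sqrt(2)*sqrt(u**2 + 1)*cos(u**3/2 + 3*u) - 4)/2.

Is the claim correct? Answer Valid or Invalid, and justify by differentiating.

Valid - differentiating G returns exactly f.

d/du[G] = (3*sqrt(2)*u**4*sin(u**3/2 + 3*u) + 9*sqrt(2)*u**2*sin(u**3/2 + 3*u) - 2*sqrt(2)*u*cos(u**3/2 + 3*u) + 6*sqrt(2)*sin(u**3/2 + 3*u))/(4*sqrt(u**2 + 1))
This equals f(u) exactly, so the claim holds.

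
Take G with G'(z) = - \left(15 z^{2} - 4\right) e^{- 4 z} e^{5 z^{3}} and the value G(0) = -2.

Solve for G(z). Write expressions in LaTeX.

The substitution u = 5 z^{3} - 4 z works: G'(z) is exactly (dG/du)*(du/dz) for that inner function.
A general antiderivative is - e^{5 z^{3} - 4 z} + C.
The condition gives C = -2 - (-1) = -1.
So G(z) = - e^{5 z^{3} - 4 z} - 1.
Check: d/dz[- e^{5 z^{3} - 4 z} - 1] = - 15 z^{2} e^{- 4 z} e^{5 z^{3}} + 4 e^{- 4 z} e^{5 z^{3}}, which equals G'(z).

G(z) = - e^{5 z^{3} - 4 z} - 1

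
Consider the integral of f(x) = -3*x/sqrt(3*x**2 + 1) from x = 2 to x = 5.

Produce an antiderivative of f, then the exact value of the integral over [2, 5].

Antiderivative: F(x) = -sqrt(3*x**2 + 1); value = -2*sqrt(19) + sqrt(13)

f matches the chain-rule pattern g'(h)*h' with inner function h(x) = 3*x**2 + 1; substituting u = h(x) collapses the integral.
F(x) = -sqrt(3*x**2 + 1) is an antiderivative of f.
Check: d/dx[-sqrt(3*x**2 + 1)] = -3*x/sqrt(3*x**2 + 1) = f(x).
F(5) = -2*sqrt(19); F(2) = -sqrt(13).
Integral = F(5) - F(2) = -2*sqrt(19) + sqrt(13).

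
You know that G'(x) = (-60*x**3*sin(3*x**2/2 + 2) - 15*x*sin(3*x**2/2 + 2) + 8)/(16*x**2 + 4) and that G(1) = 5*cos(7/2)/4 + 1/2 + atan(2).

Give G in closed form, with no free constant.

G(x) = (5*cos(3*x**2/2 + 2) + 4*atan(2*x) + 2)/4

For G(x) to be correct, d/dx[G] must agree with the stated G'(x) identically.
A general antiderivative is 5*cos(3*x**2/2 + 2)/4 + atan(2*x) + C.
The condition gives C = 5*cos(7/2)/4 + 1/2 + atan(2) - (5*cos(7/2)/4 + atan(2)) = 1/2.
So G(x) = (5*cos(3*x**2/2 + 2) + 4*atan(2*x) + 2)/4.
Check: d/dx[(5*cos(3*x**2/2 + 2) + 4*atan(2*x) + 2)/4] = (-60*x**3*sin(3*x**2/2 + 2) - 15*x*sin(3*x**2/2 + 2) + 8)/(16*x**2 + 4) = G'(x).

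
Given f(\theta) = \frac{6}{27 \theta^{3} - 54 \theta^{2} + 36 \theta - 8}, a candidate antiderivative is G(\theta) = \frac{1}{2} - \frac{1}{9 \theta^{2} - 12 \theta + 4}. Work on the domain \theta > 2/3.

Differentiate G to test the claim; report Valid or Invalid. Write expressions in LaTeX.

Valid. The derivative of G reproduces f.

d/d\theta[G] = \frac{6}{27 \theta^{3} - 54 \theta^{2} + 36 \theta - 8}
This equals f(\theta) exactly, so the claim holds.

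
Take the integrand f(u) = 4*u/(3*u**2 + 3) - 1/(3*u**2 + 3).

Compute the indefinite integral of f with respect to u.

Integrate term by term and add the pieces.
Check: d/du[2*log(u**2 + 1)/3 - atan(u)/3] = (4*u - 1)/(3*u**2 + 3), which equals f(u).

F(u) = 2*log(u**2 + 1)/3 - atan(u)/3 + C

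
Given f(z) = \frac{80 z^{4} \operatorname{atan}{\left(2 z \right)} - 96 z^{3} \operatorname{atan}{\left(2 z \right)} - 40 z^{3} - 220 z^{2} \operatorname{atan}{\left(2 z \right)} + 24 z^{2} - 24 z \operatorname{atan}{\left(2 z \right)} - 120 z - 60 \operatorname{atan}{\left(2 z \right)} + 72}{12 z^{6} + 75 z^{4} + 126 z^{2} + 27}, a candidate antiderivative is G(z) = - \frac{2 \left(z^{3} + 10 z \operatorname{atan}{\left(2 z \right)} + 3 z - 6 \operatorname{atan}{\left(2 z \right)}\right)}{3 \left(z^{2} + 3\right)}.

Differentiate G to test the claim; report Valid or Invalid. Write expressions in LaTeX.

Invalid: d/dz[G] - f = - \frac{2}{3}, which is not 0.

d/dz[G] = \frac{- 8 z^{6} + 80 z^{4} \operatorname{atan}{\left(2 z \right)} - 50 z^{4} - 96 z^{3} \operatorname{atan}{\left(2 z \right)} - 40 z^{3} - 220 z^{2} \operatorname{atan}{\left(2 z \right)} - 60 z^{2} - 24 z \operatorname{atan}{\left(2 z \right)} - 120 z - 60 \operatorname{atan}{\left(2 z \right)} + 54}{12 z^{6} + 75 z^{4} + 126 z^{2} + 27}
d/dz[G] - f(z) = - \frac{2}{3} != 0.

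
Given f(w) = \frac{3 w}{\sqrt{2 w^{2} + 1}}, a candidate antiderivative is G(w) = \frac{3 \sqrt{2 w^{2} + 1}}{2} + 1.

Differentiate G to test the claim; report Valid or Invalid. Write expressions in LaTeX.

d/dw[G] = \frac{3 w}{\sqrt{2 w^{2} + 1}}
This equals f(w) exactly, so the claim holds.

Valid - the claim checks out under differentiation.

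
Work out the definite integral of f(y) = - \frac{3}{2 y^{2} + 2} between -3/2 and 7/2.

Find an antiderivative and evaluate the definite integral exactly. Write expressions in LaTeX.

Antiderivative: F(y) = - \frac{3 \operatorname{atan}{\left(y \right)}}{2}; value = - \frac{3 \operatorname{atan}{\left(\frac{7}{2} \right)}}{2} - \frac{3 \operatorname{atan}{\left(\frac{3}{2} \right)}}{2}

Differentiate the proposed F(y) back; it has to land on f(y) exactly.
F(y) = - \frac{3 \operatorname{atan}{\left(y \right)}}{2} is an antiderivative of f.
Check: d/dy[- \frac{3 \operatorname{atan}{\left(y \right)}}{2}] = - \frac{3}{2 y^{2} + 2} = f(y).
F(7/2) = - \frac{3 \operatorname{atan}{\left(\frac{7}{2} \right)}}{2}; F(-3/2) = \frac{3 \operatorname{atan}{\left(\frac{3}{2} \right)}}{2}.
Integral = F(7/2) - F(-3/2) = - \frac{3 \operatorname{atan}{\left(\frac{7}{2} \right)}}{2} - \frac{3 \operatorname{atan}{\left(\frac{3}{2} \right)}}{2}.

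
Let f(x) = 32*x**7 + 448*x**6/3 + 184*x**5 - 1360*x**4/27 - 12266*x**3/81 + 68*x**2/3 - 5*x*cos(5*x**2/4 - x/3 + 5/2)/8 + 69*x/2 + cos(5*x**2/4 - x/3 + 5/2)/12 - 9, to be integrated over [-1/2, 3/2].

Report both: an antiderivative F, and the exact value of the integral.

Integrate term by term and add the pieces.
F(x) = ((12*x**2 + 16*x - 9)**4 - 1296*sin(5*x**2/4 - x/3 + 5/2))/5184 is an antiderivative of f.
Check: d/dx[((12*x**2 + 16*x - 9)**4 - 1296*sin(5*x**2/4 - x/3 + 5/2))/5184] = 32*x**7 + 448*x**6/3 + 184*x**5 - 1360*x**4/27 - 12266*x**3/81 + 68*x**2/3 - 5*x*cos(5*x**2/4 - x/3 + 5/2)/8 + 69*x/2 + cos(5*x**2/4 - x/3 + 5/2)/12 - 9 = f(x).
F(3/2) = 2401/4 - sin(77/16)/4; F(-1/2) = 2401/324 - sin(143/48)/4.
Integral = F(3/2) - F(-1/2) = sin(143/48)/4 - sin(77/16)/4 + 48020/81.

Antiderivative: F(x) = ((12*x**2 + 16*x - 9)**4 - 1296*sin(5*x**2/4 - x/3 + 5/2))/5184; value = sin(143/48)/4 - sin(77/16)/4 + 48020/81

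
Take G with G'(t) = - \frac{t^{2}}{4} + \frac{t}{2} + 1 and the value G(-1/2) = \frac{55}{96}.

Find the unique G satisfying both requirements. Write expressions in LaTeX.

Integrate term by term and add the pieces.
A general antiderivative is - \frac{t^{3}}{12} + \frac{t^{2}}{4} + t + C.
The condition gives C = \frac{55}{96} - (- \frac{41}{96}) = 1.
So G(t) = - \frac{t^{3}}{12} + \frac{t^{2}}{4} + t + 1.
Check: d/dt[- \frac{t^{3}}{12} + \frac{t^{2}}{4} + t + 1] = - \frac{t^{2}}{4} + \frac{t}{2} + 1 = G'(t).

G(t) = - \frac{t^{3}}{12} + \frac{t^{2}}{4} + t + 1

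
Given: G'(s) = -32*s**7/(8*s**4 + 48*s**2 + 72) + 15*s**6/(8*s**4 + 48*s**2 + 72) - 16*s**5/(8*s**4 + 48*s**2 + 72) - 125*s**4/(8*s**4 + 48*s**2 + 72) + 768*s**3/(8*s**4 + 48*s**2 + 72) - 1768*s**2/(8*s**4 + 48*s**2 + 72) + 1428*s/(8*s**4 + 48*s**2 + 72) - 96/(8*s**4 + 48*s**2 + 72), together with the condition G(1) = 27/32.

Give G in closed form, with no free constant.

Integrate term by term and add the pieces.
A general antiderivative is (5/2 - 4*s)*(s**5/4 - 2*s**3 + 5*s**2 - 4*s - 3/2)/(s**2 + 3) + C.
The condition gives C = 27/32 - (27/32) = 0.
So G(s) = (5 - 8*s)*(s**5 - 8*s**3 + 20*s**2 - 16*s - 6)/(8*(s**2 + 3)).
Check: d/ds[(5 - 8*s)*(s**5 - 8*s**3 + 20*s**2 - 16*s - 6)/(8*(s**2 + 3))] = (-32*s**7 + 15*s**6 - 16*s**5 - 125*s**4 + 768*s**3 - 1768*s**2 + 1428*s - 96)/(8*s**4 + 48*s**2 + 72), which equals G'(s).

G(s) = (5 - 8*s)*(s**5 - 8*s**3 + 20*s**2 - 16*s - 6)/(8*(s**2 + 3))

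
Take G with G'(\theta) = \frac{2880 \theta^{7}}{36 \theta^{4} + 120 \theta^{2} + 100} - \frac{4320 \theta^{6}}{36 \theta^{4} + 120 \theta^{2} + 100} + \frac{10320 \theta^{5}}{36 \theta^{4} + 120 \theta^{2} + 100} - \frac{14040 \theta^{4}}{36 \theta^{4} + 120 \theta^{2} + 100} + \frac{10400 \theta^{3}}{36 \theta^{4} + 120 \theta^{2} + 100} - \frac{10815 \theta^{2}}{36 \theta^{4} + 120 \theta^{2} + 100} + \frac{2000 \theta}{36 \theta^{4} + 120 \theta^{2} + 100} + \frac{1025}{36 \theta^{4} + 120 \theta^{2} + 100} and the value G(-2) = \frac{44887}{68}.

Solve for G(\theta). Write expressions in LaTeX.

G(\theta) = \frac{5 \theta}{4 \left(3 \theta^{2} + 5\right)} + 5 \left(- 2 \theta^{2} + 2 \theta + \frac{1}{2}\right)^{2} - 1

Integrate term by term and add the pieces.
A general antiderivative is \frac{5 \theta}{4 \left(3 \theta^{2} + 5\right)} + 5 \left(- 2 \theta^{2} + 2 \theta + \frac{1}{2}\right)^{2} + C.
The condition gives C = \frac{44887}{68} - (\frac{44955}{68}) = -1.
So G(\theta) = \frac{5 \theta}{4 \left(3 \theta^{2} + 5\right)} + 5 \left(- 2 \theta^{2} + 2 \theta + \frac{1}{2}\right)^{2} - 1.
Check: d/d\theta[\frac{5 \theta}{4 \left(3 \theta^{2} + 5\right)} + 5 \left(- 2 \theta^{2} + 2 \theta + \frac{1}{2}\right)^{2} - 1] = \frac{2880 \theta^{7} - 4320 \theta^{6} + 10320 \theta^{5} - 14040 \theta^{4} + 10400 \theta^{3} - 10815 \theta^{2} + 2000 \theta + 1025}{36 \theta^{4} + 120 \theta^{2} + 100}, which equals G'(\theta).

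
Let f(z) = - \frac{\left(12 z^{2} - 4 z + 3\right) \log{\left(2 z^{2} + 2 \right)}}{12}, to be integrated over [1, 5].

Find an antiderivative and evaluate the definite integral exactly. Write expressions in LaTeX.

Antiderivative: F(z) = - \frac{12 z^{3} \log{\left(2 z^{2} + 2 \right)} - 8 z^{3} - 6 z^{2} \log{\left(2 z^{2} + 2 \right)} + 6 z^{2} + 9 z \log{\left(2 z^{2} + 2 \right)} + 6 z - 6 \log{\left(z^{2} + 1 \right)} - 6 \operatorname{atan}{\left(z \right)}}{36}; value = - \frac{155 \log{\left(52 \right)}}{4} - \frac{\pi}{24} - \frac{\log{\left(2 \right)}}{6} + \frac{\operatorname{atan}{\left(5 \right)}}{6} + \frac{\log{\left(26 \right)}}{6} + \frac{5 \log{\left(4 \right)}}{12} + \frac{206}{9}

A first test for any F(z): its z-derivative must equal f(z) identically.
F(z) = - \frac{12 z^{3} \log{\left(2 z^{2} + 2 \right)} - 8 z^{3} - 6 z^{2} \log{\left(2 z^{2} + 2 \right)} + 6 z^{2} + 9 z \log{\left(2 z^{2} + 2 \right)} + 6 z - 6 \log{\left(z^{2} + 1 \right)} - 6 \operatorname{atan}{\left(z \right)}}{36} is an antiderivative of f.
Check: d/dz[- \frac{12 z^{3} \log{\left(2 z^{2} + 2 \right)} - 8 z^{3} - 6 z^{2} \log{\left(2 z^{2} + 2 \right)} + 6 z^{2} + 9 z \log{\left(2 z^{2} + 2 \right)} + 6 z - 6 \log{\left(z^{2} + 1 \right)} - 6 \operatorname{atan}{\left(z \right)}}{36}] = - z^{2} \log{\left(z^{2} + 1 \right)} - z^{2} \log{\left(2 \right)} + \frac{z \log{\left(z^{2} + 1 \right)}}{3} + \frac{z \log{\left(2 \right)}}{3} - \frac{\log{\left(z^{2} + 1 \right)}}{4} - \frac{\log{\left(2 \right)}}{4}, which equals f(z).
F(5) = - \frac{155 \log{\left(52 \right)}}{4} + \frac{\operatorname{atan}{\left(5 \right)}}{6} + \frac{\log{\left(26 \right)}}{6} + \frac{205}{9}; F(1) = - \frac{5 \log{\left(4 \right)}}{12} - \frac{1}{9} + \frac{\log{\left(2 \right)}}{6} + \frac{\pi}{24}.
Integral = F(5) - F(1) = - \frac{155 \log{\left(52 \right)}}{4} - \frac{\pi}{24} - \frac{\log{\left(2 \right)}}{6} + \frac{\operatorname{atan}{\left(5 \right)}}{6} + \frac{\log{\left(26 \right)}}{6} + \frac{5 \log{\left(4 \right)}}{12} + \frac{206}{9}.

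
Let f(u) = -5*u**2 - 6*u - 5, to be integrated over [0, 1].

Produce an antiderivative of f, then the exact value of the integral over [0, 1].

The integrand splits into summands that can be handled one at a time.
F(u) = -5*u**3/3 - 3*u**2 - 5*u is an antiderivative of f.
Check: d/du[-5*u**3/3 - 3*u**2 - 5*u] = -5*u**2 - 6*u - 5 = f(u).
F(1) = -29/3; F(0) = 0.
Integral = F(1) - F(0) = -29/3.

Antiderivative: F(u) = -5*u**3/3 - 3*u**2 - 5*u; value = -29/3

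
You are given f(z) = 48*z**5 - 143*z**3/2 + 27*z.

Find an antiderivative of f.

An antiderivative is F(z) = 8*z**6 - 143*z**4/8 + 27*z**2/2.

Integrate term by term and add the pieces.
Check: d/dz[8*z**6 - 143*z**4/8 + 27*z**2/2] = 48*z**5 - 143*z**3/2 + 27*z = f(z).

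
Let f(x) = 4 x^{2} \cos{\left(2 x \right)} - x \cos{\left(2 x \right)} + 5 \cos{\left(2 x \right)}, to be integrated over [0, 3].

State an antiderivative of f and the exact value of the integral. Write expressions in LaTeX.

The integrand splits into summands that can be handled one at a time.
F(x) = \frac{8 x^{2} \sin{\left(2 x \right)} - 2 x \sin{\left(2 x \right)} + 8 x \cos{\left(2 x \right)} + 6 \sin{\left(2 x \right)} - \cos{\left(2 x \right)}}{4} is an antiderivative of f.
Check: d/dx[\frac{8 x^{2} \sin{\left(2 x \right)} - 2 x \sin{\left(2 x \right)} + 8 x \cos{\left(2 x \right)} + 6 \sin{\left(2 x \right)} - \cos{\left(2 x \right)}}{4}] = 4 x^{2} \cos{\left(2 x \right)} - x \cos{\left(2 x \right)} + 5 \cos{\left(2 x \right)} = f(x).
F(3) = 18 \sin{\left(6 \right)} + \frac{23 \cos{\left(6 \right)}}{4}; F(0) = - \frac{1}{4}.
Integral = F(3) - F(0) = 18 \sin{\left(6 \right)} + \frac{1}{4} + \frac{23 \cos{\left(6 \right)}}{4}.

Antiderivative: F(x) = \frac{8 x^{2} \sin{\left(2 x \right)} - 2 x \sin{\left(2 x \right)} + 8 x \cos{\left(2 x \right)} + 6 \sin{\left(2 x \right)} - \cos{\left(2 x \right)}}{4}; value = 18 \sin{\left(6 \right)} + \frac{1}{4} + \frac{23 \cos{\left(6 \right)}}{4}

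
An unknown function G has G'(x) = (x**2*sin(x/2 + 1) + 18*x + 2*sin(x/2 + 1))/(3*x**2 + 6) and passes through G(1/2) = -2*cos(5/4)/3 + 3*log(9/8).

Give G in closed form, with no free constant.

Since d/dx undoes antidifferentiation here, G(x) must give back the stated G'(x).
A general antiderivative is 3*log(x**2/2 + 1) - 2*cos(x/2 + 1)/3 + C.
The condition gives C = -2*cos(5/4)/3 + 3*log(9/8) - (-2*cos(5/4)/3 + 3*log(9/8)) = 0.
So G(x) = -(-9*log(x**2/2 + 1) + 2*cos(x/2 + 1))/3.
Check: d/dx[-(-9*log(x**2/2 + 1) + 2*cos(x/2 + 1))/3] = (x**2*sin(x/2 + 1) + 18*x + 2*sin(x/2 + 1))/(3*x**2 + 6) = G'(x).

G(x) = -(-9*log(x**2/2 + 1) + 2*cos(x/2 + 1))/3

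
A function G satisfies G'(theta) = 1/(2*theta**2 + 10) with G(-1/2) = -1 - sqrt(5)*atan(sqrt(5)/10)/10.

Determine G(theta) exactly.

G(theta) = sqrt(5)*atan(sqrt(5)*theta/5)/10 - 1

A candidate passes only if d/dtheta[G] lands on the given G'(theta) exactly.
A general antiderivative is sqrt(5)*atan(sqrt(5)*theta/5)/10 + C.
The condition gives C = -1 - sqrt(5)*atan(sqrt(5)/10)/10 - (-sqrt(5)*atan(sqrt(5)/10)/10) = -1.
So G(theta) = sqrt(5)*atan(sqrt(5)*theta/5)/10 - 1.
Check: d/dtheta[sqrt(5)*atan(sqrt(5)*theta/5)/10 - 1] = 1/(2*theta**2 + 10) = G'(theta).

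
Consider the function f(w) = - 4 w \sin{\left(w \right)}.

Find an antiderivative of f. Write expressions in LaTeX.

Any candidate F(w) must reproduce f(w) exactly when differentiated.
Check: d/dw[4 w \cos{\left(w \right)} - 4 \sin{\left(w \right)}] = - 4 w \sin{\left(w \right)} = f(w).

An antiderivative is F(w) = 4 w \cos{\left(w \right)} - 4 \sin{\left(w \right)}.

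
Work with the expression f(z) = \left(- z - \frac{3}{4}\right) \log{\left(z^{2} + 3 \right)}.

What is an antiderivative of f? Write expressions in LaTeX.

An antiderivative is F(z) = - \frac{z^{2} \log{\left(z^{2} + 3 \right)}}{2} + \frac{z^{2}}{2} - \frac{3 z \log{\left(z^{2} + 3 \right)}}{4} + \frac{3 z}{2} - \frac{3 \log{\left(z^{2} + 3 \right)}}{2} - \frac{3 \sqrt{3} \operatorname{atan}{\left(\frac{\sqrt{3} z}{3} \right)}}{2}.

Differentiate the proposed F(z) back; it has to land on f(z) exactly.
Check: d/dz[- \frac{z^{2} \log{\left(z^{2} + 3 \right)}}{2} + \frac{z^{2}}{2} - \frac{3 z \log{\left(z^{2} + 3 \right)}}{4} + \frac{3 z}{2} - \frac{3 \log{\left(z^{2} + 3 \right)}}{2} - \frac{3 \sqrt{3} \operatorname{atan}{\left(\frac{\sqrt{3} z}{3} \right)}}{2}] = - z \log{\left(z^{2} + 3 \right)} - \frac{3 \log{\left(z^{2} + 3 \right)}}{4}, which equals f(z).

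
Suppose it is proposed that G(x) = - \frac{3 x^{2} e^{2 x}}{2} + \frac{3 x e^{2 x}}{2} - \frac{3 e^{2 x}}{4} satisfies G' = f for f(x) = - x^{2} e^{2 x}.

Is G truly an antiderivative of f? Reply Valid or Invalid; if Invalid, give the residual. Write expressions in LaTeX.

d/dx[G] = - 3 x^{2} e^{2 x}
d/dx[G] - f(x) = - 2 x^{2} e^{2 x} != 0.

Invalid: d/dx[G] - f = - 2 x^{2} e^{2 x}, which is not 0.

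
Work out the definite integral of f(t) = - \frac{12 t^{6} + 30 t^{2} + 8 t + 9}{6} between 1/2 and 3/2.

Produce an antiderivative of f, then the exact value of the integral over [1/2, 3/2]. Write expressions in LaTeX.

Any candidate F(t) must reproduce f(t) exactly when differentiated.
F(t) = - \frac{2 t^{7}}{7} - \frac{5 t^{3}}{3} - \frac{2 t^{2}}{3} - \frac{3 t}{2} is an antiderivative of f.
Check: d/dt[- \frac{2 t^{7}}{7} - \frac{5 t^{3}}{3} - \frac{2 t^{2}}{3} - \frac{3 t}{2}] = - 2 t^{6} - 5 t^{2} - \frac{4 t}{3} - \frac{3}{2}, which equals f(t).
F(3/2) = - \frac{6387}{448}; F(1/2) = - \frac{505}{448}.
Integral = F(3/2) - F(1/2) = - \frac{2941}{224}.

Antiderivative: F(t) = - \frac{2 t^{7}}{7} - \frac{5 t^{3}}{3} - \frac{2 t^{2}}{3} - \frac{3 t}{2}; value = - \frac{2941}{224}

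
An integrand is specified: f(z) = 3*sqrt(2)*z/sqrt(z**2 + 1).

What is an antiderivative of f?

An antiderivative is F(z) = 3*sqrt(2)*sqrt(z**2 + 1).

f matches the chain-rule pattern g'(h)*h' with inner function h(z) = 2*z**2 + 2; substituting u = h(z) collapses the integral.
Check: d/dz[3*sqrt(2)*sqrt(z**2 + 1)] = 3*sqrt(2)*z/sqrt(z**2 + 1) = f(z).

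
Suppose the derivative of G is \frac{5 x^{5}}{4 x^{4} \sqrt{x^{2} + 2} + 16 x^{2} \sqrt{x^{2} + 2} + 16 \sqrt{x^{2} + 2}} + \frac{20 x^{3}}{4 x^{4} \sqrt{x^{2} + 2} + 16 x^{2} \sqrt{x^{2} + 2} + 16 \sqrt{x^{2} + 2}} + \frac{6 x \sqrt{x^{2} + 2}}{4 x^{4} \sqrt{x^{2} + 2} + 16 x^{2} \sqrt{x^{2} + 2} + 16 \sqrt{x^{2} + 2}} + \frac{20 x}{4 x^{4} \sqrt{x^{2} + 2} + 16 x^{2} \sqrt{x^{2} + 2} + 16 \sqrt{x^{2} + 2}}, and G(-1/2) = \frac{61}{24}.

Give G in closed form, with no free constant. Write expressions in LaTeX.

G(x) = \frac{5 x^{2} \sqrt{x^{2} + 2} + 4 x^{2} + 10 \sqrt{x^{2} + 2} + 5}{4 x^{2} + 8}

The integrand splits into summands that can be handled one at a time.
A general antiderivative is \frac{5 \sqrt{x^{2} + 2}}{4} - \frac{3}{2 \left(2 x^{2} + 4\right)} + C.
The condition gives C = \frac{61}{24} - (\frac{37}{24}) = 1.
So G(x) = \frac{5 x^{2} \sqrt{x^{2} + 2} + 4 x^{2} + 10 \sqrt{x^{2} + 2} + 5}{4 x^{2} + 8}.
Check: d/dx[\frac{5 x^{2} \sqrt{x^{2} + 2} + 4 x^{2} + 10 \sqrt{x^{2} + 2} + 5}{4 x^{2} + 8}] = \frac{5 x^{5} + 20 x^{3} + 6 x \sqrt{x^{2} + 2} + 20 x}{4 x^{4} \sqrt{x^{2} + 2} + 16 x^{2} \sqrt{x^{2} + 2} + 16 \sqrt{x^{2} + 2}}, which equals G'(x).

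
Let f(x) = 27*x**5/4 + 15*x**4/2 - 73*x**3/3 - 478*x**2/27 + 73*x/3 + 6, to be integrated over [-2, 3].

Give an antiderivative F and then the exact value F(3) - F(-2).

f matches the chain-rule pattern g'(h)*h' with inner function h(x) = 3*x**2/2 + 2*x/3 - 3; substituting u = h(x) collapses the integral.
F(x) = (9*x**2 + 4*x - 18)**3/648 is an antiderivative of f.
Check: d/dx[(9*x**2 + 4*x - 18)**3/648] = 27*x**5/4 + 15*x**4/2 - 73*x**3/3 - 478*x**2/27 + 73*x/3 + 6 = f(x).
F(3) = 15625/24; F(-2) = 125/81.
Integral = F(3) - F(-2) = 420875/648.

Antiderivative: F(x) = (9*x**2 + 4*x - 18)**3/648; value = 420875/648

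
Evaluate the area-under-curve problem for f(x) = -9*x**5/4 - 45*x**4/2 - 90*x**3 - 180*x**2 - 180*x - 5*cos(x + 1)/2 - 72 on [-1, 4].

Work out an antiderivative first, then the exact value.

Integrate term by term and add the pieces.
F(x) = -3*x**6/8 - 9*x**5/2 - 45*x**4/2 - 60*x**3 - 90*x**2 - 72*x - 5*sin(x + 1)/2 is an antiderivative of f.
Check: d/dx[-3*x**6/8 - 9*x**5/2 - 45*x**4/2 - 60*x**3 - 90*x**2 - 72*x - 5*sin(x + 1)/2] = -9*x**5/4 - 45*x**4/2 - 90*x**3 - 180*x**2 - 180*x - 5*cos(x + 1)/2 - 72 = f(x).
F(4) = -17472 - 5*sin(5)/2; F(-1) = 189/8.
Integral = F(4) - F(-1) = -139965/8 - 5*sin(5)/2.

Antiderivative: F(x) = -3*x**6/8 - 9*x**5/2 - 45*x**4/2 - 60*x**3 - 90*x**2 - 72*x - 5*sin(x + 1)/2; value = -139965/8 - 5*sin(5)/2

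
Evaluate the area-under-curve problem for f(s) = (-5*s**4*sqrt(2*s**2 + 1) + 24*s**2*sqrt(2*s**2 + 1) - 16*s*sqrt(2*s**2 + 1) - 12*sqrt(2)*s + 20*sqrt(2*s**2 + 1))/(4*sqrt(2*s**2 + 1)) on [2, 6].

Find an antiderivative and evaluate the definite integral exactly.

Antiderivative: F(s) = -(s**5 - 8*s**3 + 8*s**2 - 20*s + 6*sqrt(2)*sqrt(2*s**2 + 1) + 8)/4; value = -1564 - 3*sqrt(146)/2 + 9*sqrt(2)/2

Recover f(s) by differentiating a candidate F(s); any mismatch rules it out.
F(s) = -(s**5 - 8*s**3 + 8*s**2 - 20*s + 6*sqrt(2)*sqrt(2*s**2 + 1) + 8)/4 is an antiderivative of f.
Check: d/ds[-(s**5 - 8*s**3 + 8*s**2 - 20*s + 6*sqrt(2)*sqrt(2*s**2 + 1) + 8)/4] = (-5*s**4*sqrt(2*s**2 + 1) + 24*s**2*sqrt(2*s**2 + 1) - 16*s*sqrt(2*s**2 + 1) - 12*sqrt(2)*s + 20*sqrt(2*s**2 + 1))/(4*sqrt(2*s**2 + 1)) = f(s).
F(6) = -1556 - 3*sqrt(146)/2; F(2) = 8 - 9*sqrt(2)/2.
Integral = F(6) - F(2) = -1564 - 3*sqrt(146)/2 + 9*sqrt(2)/2.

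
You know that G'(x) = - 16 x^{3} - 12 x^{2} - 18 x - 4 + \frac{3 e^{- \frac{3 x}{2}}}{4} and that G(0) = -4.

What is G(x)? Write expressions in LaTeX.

Integrate term by term and add the pieces.
A general antiderivative is - \frac{\left(- 4 x^{2} - 2 x - 4\right)^{2}}{4} - \frac{e^{- \frac{3 x}{2}}}{2} + C.
The condition gives C = -4 - (- \frac{9}{2}) = \frac{1}{2}.
So G(x) = - \frac{\left(8 x^{4} e^{\frac{3 x}{2}} + 8 x^{3} e^{\frac{3 x}{2}} + 18 x^{2} e^{\frac{3 x}{2}} + 8 x e^{\frac{3 x}{2}} + 7 e^{\frac{3 x}{2}} + 1\right) e^{- \frac{3 x}{2}}}{2}.
Check: d/dx[- \frac{\left(8 x^{4} e^{\frac{3 x}{2}} + 8 x^{3} e^{\frac{3 x}{2}} + 18 x^{2} e^{\frac{3 x}{2}} + 8 x e^{\frac{3 x}{2}} + 7 e^{\frac{3 x}{2}} + 1\right) e^{- \frac{3 x}{2}}}{2}] = \frac{\left(- 64 x^{3} e^{\frac{3 x}{2}} - 48 x^{2} e^{\frac{3 x}{2}} - 72 x e^{\frac{3 x}{2}} - 16 e^{\frac{3 x}{2}} + 3\right) e^{- \frac{3 x}{2}}}{4}, which equals G'(x).

G(x) = - \frac{\left(8 x^{4} e^{\frac{3 x}{2}} + 8 x^{3} e^{\frac{3 x}{2}} + 18 x^{2} e^{\frac{3 x}{2}} + 8 x e^{\frac{3 x}{2}} + 7 e^{\frac{3 x}{2}} + 1\right) e^{- \frac{3 x}{2}}}{2}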